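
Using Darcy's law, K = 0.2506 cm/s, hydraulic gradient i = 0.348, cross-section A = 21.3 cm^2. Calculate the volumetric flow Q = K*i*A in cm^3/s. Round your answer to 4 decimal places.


Step 1: Apply Darcy's law: Q = K * i * A
Step 2: Q = 0.2506 * 0.348 * 21.3
Step 3: Q = 1.8575 cm^3/s

1.8575


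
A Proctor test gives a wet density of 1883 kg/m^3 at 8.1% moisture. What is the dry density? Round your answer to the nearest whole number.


Step 1: Dry density = wet density / (1 + w/100)
Step 2: Dry density = 1883 / (1 + 8.1/100)
Step 3: Dry density = 1883 / 1.081
Step 4: Dry density = 1742 kg/m^3

1742


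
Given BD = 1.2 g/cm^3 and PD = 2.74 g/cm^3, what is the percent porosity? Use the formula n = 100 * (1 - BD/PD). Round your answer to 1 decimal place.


Step 1: Formula: n = 100 * (1 - BD / PD)
Step 2: n = 100 * (1 - 1.2 / 2.74)
Step 3: n = 100 * (1 - 0.43796)
Step 4: n = 56.2%

56.2


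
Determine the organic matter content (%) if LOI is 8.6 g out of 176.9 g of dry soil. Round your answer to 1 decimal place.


Step 1: OM% = 100 * LOI / sample mass
Step 2: OM = 100 * 8.6 / 176.9
Step 3: OM = 4.9%

4.9


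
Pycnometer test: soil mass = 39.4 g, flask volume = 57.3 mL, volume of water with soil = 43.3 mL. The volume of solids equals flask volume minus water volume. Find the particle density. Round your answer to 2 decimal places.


Step 1: Volume of solids = flask volume - water volume with soil
Step 2: V_solids = 57.3 - 43.3 = 14.0 mL
Step 3: Particle density = mass / V_solids = 39.4 / 14.0 = 2.81 g/cm^3

2.81


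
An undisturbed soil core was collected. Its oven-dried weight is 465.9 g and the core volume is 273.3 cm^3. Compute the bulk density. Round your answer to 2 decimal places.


Step 1: Identify the formula: BD = dry mass / volume
Step 2: Substitute values: BD = 465.9 / 273.3
Step 3: BD = 1.7 g/cm^3

1.7


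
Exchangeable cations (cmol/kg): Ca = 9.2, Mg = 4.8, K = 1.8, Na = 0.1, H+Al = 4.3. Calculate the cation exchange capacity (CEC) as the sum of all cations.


Step 1: CEC = Ca + Mg + K + Na + (H+Al)
Step 2: CEC = 9.2 + 4.8 + 1.8 + 0.1 + 4.3
Step 3: CEC = 20.2 cmol/kg

20.2


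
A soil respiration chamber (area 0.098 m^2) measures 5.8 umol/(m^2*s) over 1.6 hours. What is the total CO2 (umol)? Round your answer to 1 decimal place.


Step 1: Convert time to seconds: 1.6 hr * 3600 = 5760.0 s
Step 2: Total = flux * area * time_s
Step 3: Total = 5.8 * 0.098 * 5760.0
Step 4: Total = 3274.0 umol

3274.0


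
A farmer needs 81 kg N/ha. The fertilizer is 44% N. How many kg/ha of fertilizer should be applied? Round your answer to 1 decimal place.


Step 1: Fertilizer rate = target N / (N content / 100)
Step 2: Rate = 81 / (44 / 100)
Step 3: Rate = 81 / 0.44
Step 4: Rate = 184.1 kg/ha

184.1


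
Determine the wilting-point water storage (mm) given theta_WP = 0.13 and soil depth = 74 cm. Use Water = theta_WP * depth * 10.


Step 1: Water (mm) = theta_WP * depth * 10
Step 2: Water = 0.13 * 74 * 10
Step 3: Water = 96.2 mm

96.2


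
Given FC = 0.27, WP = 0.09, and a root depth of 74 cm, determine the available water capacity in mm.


Step 1: Available water = (FC - WP) * depth * 10
Step 2: AW = (0.27 - 0.09) * 74 * 10
Step 3: AW = 0.18 * 74 * 10
Step 4: AW = 133.2 mm

133.2


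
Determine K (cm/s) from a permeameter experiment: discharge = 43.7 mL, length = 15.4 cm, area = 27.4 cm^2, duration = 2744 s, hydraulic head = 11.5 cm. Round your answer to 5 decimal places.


Step 1: K = Q * L / (A * t * h)
Step 2: Numerator = 43.7 * 15.4 = 672.98
Step 3: Denominator = 27.4 * 2744 * 11.5 = 864634.4
Step 4: K = 672.98 / 864634.4 = 0.00078 cm/s

0.00078


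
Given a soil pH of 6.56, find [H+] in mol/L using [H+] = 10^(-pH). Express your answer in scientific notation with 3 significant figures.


Step 1: [H+] = 10^(-pH)
Step 2: [H+] = 10^(-6.56)
Step 3: [H+] = 2.75e-07 mol/L

2.75e-07


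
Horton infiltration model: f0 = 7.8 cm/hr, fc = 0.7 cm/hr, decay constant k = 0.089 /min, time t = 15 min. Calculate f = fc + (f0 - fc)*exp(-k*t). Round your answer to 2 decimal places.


Step 1: f = fc + (f0 - fc) * exp(-k * t)
Step 2: exp(-0.089 * 15) = 0.263158
Step 3: f = 0.7 + (7.8 - 0.7) * 0.263158
Step 4: f = 0.7 + 7.1 * 0.263158
Step 5: f = 2.57 cm/hr

2.57


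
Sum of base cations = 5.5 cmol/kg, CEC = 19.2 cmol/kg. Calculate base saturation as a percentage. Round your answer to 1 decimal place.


Step 1: BS = 100 * (sum of bases) / CEC
Step 2: BS = 100 * 5.5 / 19.2
Step 3: BS = 28.6%

28.6


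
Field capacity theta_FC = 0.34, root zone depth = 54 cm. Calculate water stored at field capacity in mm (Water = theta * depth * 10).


Step 1: Water (mm) = theta_FC * depth (cm) * 10
Step 2: Water = 0.34 * 54 * 10
Step 3: Water = 183.6 mm

183.6


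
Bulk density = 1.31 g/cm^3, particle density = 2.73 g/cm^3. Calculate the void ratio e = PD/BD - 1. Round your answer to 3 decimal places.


Step 1: e = PD / BD - 1
Step 2: e = 2.73 / 1.31 - 1
Step 3: e = 2.08397 - 1
Step 4: e = 1.084

1.084


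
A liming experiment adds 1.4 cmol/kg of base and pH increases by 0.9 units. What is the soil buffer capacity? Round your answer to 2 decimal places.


Step 1: BC = change in base / change in pH
Step 2: BC = 1.4 / 0.9
Step 3: BC = 1.56 cmol/(kg*pH unit)

1.56


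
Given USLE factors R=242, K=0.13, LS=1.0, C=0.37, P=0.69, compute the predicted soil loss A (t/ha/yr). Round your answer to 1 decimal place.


Step 1: A = R * K * LS * C * P
Step 2: R * K = 242 * 0.13 = 31.46
Step 3: (R*K) * LS = 31.46 * 1.0 = 31.46
Step 4: * C * P = 31.46 * 0.37 * 0.69 = 8.0
Step 5: A = 8.0 t/(ha*yr)

8.0


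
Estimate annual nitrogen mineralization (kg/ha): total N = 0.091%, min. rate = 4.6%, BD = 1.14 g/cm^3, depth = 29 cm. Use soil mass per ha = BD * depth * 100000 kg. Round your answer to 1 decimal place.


Step 1: Soil mass per ha = BD * depth * 100000 = 1.14 * 29 * 100000 = 3306000 kg
Step 2: Total N pool = soil mass * N%/100 = 3306000 * 0.091/100 = 3008.46 kg/ha
Step 3: N mineralized = N pool * rate%/100 = 3008.46 * 4.6/100 = 138.4 kg/ha/yr

138.4


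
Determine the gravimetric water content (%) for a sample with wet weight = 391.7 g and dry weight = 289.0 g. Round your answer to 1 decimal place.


Step 1: Water mass = wet - dry = 391.7 - 289.0 = 102.7 g
Step 2: w = 100 * water mass / dry mass
Step 3: w = 100 * 102.7 / 289.0 = 35.5%

35.5


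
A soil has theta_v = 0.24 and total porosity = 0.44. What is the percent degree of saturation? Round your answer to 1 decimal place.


Step 1: S = 100 * theta_v / n
Step 2: S = 100 * 0.24 / 0.44
Step 3: S = 54.5%

54.5


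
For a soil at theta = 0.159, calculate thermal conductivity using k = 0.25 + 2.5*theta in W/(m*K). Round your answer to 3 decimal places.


Step 1: k = 0.25 + 2.5 * theta
Step 2: k = 0.25 + 2.5 * 0.159
Step 3: k = 0.25 + 0.398
Step 4: k = 0.648 W/(m*K)

0.648


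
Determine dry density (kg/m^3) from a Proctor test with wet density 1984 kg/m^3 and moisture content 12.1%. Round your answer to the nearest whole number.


Step 1: Dry density = wet density / (1 + w/100)
Step 2: Dry density = 1984 / (1 + 12.1/100)
Step 3: Dry density = 1984 / 1.121
Step 4: Dry density = 1770 kg/m^3

1770


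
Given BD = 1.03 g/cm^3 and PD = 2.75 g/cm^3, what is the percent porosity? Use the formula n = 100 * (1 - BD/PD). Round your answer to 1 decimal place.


Step 1: Formula: n = 100 * (1 - BD / PD)
Step 2: n = 100 * (1 - 1.03 / 2.75)
Step 3: n = 100 * (1 - 0.37455)
Step 4: n = 62.5%

62.5


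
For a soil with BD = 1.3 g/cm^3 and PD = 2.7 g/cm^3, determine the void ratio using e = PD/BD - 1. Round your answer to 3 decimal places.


Step 1: e = PD / BD - 1
Step 2: e = 2.7 / 1.3 - 1
Step 3: e = 2.07692 - 1
Step 4: e = 1.077

1.077


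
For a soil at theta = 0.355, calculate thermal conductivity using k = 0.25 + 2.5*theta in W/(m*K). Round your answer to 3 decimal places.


Step 1: k = 0.25 + 2.5 * theta
Step 2: k = 0.25 + 2.5 * 0.355
Step 3: k = 0.25 + 0.888
Step 4: k = 1.138 W/(m*K)

1.138


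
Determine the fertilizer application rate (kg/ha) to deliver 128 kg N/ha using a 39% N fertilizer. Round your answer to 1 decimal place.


Step 1: Fertilizer rate = target N / (N content / 100)
Step 2: Rate = 128 / (39 / 100)
Step 3: Rate = 128 / 0.39
Step 4: Rate = 328.2 kg/ha

328.2


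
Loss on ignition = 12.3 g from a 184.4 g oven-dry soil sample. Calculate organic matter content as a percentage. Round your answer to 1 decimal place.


Step 1: OM% = 100 * LOI / sample mass
Step 2: OM = 100 * 12.3 / 184.4
Step 3: OM = 6.7%

6.7


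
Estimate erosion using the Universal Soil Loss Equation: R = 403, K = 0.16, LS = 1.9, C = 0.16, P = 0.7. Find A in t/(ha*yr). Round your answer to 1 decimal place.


Step 1: A = R * K * LS * C * P
Step 2: R * K = 403 * 0.16 = 64.48
Step 3: (R*K) * LS = 64.48 * 1.9 = 122.512
Step 4: * C * P = 122.512 * 0.16 * 0.7 = 13.7
Step 5: A = 13.7 t/(ha*yr)

13.7


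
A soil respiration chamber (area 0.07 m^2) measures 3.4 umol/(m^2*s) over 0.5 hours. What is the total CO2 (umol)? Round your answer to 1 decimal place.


Step 1: Convert time to seconds: 0.5 hr * 3600 = 1800.0 s
Step 2: Total = flux * area * time_s
Step 3: Total = 3.4 * 0.07 * 1800.0
Step 4: Total = 428.4 umol

428.4


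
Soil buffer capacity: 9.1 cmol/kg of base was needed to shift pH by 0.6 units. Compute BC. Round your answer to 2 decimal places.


Step 1: BC = change in base / change in pH
Step 2: BC = 9.1 / 0.6
Step 3: BC = 15.17 cmol/(kg*pH unit)

15.17


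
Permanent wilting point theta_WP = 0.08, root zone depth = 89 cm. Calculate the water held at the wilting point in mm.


Step 1: Water (mm) = theta_WP * depth * 10
Step 2: Water = 0.08 * 89 * 10
Step 3: Water = 71.2 mm

71.2


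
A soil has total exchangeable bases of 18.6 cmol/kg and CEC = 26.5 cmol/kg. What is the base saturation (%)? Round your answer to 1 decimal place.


Step 1: BS = 100 * (sum of bases) / CEC
Step 2: BS = 100 * 18.6 / 26.5
Step 3: BS = 70.2%

70.2


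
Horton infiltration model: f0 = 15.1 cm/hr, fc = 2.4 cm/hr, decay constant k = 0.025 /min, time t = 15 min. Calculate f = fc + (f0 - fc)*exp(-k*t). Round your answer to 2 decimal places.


Step 1: f = fc + (f0 - fc) * exp(-k * t)
Step 2: exp(-0.025 * 15) = 0.687289
Step 3: f = 2.4 + (15.1 - 2.4) * 0.687289
Step 4: f = 2.4 + 12.7 * 0.687289
Step 5: f = 11.13 cm/hr

11.13


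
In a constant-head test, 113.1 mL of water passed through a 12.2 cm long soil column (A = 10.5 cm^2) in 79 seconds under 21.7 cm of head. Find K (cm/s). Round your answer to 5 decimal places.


Step 1: K = Q * L / (A * t * h)
Step 2: Numerator = 113.1 * 12.2 = 1379.82
Step 3: Denominator = 10.5 * 79 * 21.7 = 18000.15
Step 4: K = 1379.82 / 18000.15 = 0.07666 cm/s

0.07666


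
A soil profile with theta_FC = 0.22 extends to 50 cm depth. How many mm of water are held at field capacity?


Step 1: Water (mm) = theta_FC * depth (cm) * 10
Step 2: Water = 0.22 * 50 * 10
Step 3: Water = 110.0 mm

110.0


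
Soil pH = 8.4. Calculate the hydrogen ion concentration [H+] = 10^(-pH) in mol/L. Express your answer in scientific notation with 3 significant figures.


Step 1: [H+] = 10^(-pH)
Step 2: [H+] = 10^(-8.4)
Step 3: [H+] = 3.98e-09 mol/L

3.98e-09


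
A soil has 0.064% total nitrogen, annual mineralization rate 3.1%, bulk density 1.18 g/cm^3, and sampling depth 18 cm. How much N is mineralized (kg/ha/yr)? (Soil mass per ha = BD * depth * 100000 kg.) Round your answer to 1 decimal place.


Step 1: Soil mass per ha = BD * depth * 100000 = 1.18 * 18 * 100000 = 2124000 kg
Step 2: Total N pool = soil mass * N%/100 = 2124000 * 0.064/100 = 1359.36 kg/ha
Step 3: N mineralized = N pool * rate%/100 = 1359.36 * 3.1/100 = 42.1 kg/ha/yr

42.1


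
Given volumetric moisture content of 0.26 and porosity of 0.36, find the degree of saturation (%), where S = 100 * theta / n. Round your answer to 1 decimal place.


Step 1: S = 100 * theta_v / n
Step 2: S = 100 * 0.26 / 0.36
Step 3: S = 72.2%

72.2


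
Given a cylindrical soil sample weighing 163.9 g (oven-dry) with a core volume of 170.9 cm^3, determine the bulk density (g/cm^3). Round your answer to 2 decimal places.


Step 1: Identify the formula: BD = dry mass / volume
Step 2: Substitute values: BD = 163.9 / 170.9
Step 3: BD = 0.96 g/cm^3

0.96


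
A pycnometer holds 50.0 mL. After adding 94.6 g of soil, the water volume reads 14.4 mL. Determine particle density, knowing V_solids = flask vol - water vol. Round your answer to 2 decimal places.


Step 1: Volume of solids = flask volume - water volume with soil
Step 2: V_solids = 50.0 - 14.4 = 35.6 mL
Step 3: Particle density = mass / V_solids = 94.6 / 35.6 = 2.66 g/cm^3

2.66


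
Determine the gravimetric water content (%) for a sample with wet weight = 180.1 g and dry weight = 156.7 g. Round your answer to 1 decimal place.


Step 1: Water mass = wet - dry = 180.1 - 156.7 = 23.4 g
Step 2: w = 100 * water mass / dry mass
Step 3: w = 100 * 23.4 / 156.7 = 14.9%

14.9


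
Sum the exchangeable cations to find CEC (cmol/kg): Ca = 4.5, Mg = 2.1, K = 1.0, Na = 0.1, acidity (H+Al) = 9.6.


Step 1: CEC = Ca + Mg + K + Na + (H+Al)
Step 2: CEC = 4.5 + 2.1 + 1.0 + 0.1 + 9.6
Step 3: CEC = 17.3 cmol/kg

17.3


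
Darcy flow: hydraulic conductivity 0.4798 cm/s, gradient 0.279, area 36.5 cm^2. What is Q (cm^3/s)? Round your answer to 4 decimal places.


Step 1: Apply Darcy's law: Q = K * i * A
Step 2: Q = 0.4798 * 0.279 * 36.5
Step 3: Q = 4.886 cm^3/s

4.886


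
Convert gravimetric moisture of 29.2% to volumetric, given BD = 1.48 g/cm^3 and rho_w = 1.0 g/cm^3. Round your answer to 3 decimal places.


Step 1: theta = (w / 100) * BD / rho_w
Step 2: theta = (29.2 / 100) * 1.48 / 1.0
Step 3: theta = 0.292 * 1.48
Step 4: theta = 0.432

0.432


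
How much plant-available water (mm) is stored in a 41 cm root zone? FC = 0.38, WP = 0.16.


Step 1: Available water = (FC - WP) * depth * 10
Step 2: AW = (0.38 - 0.16) * 41 * 10
Step 3: AW = 0.22 * 41 * 10
Step 4: AW = 90.2 mm

90.2


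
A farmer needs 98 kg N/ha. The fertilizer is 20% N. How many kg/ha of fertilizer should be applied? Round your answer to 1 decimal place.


Step 1: Fertilizer rate = target N / (N content / 100)
Step 2: Rate = 98 / (20 / 100)
Step 3: Rate = 98 / 0.2
Step 4: Rate = 490.0 kg/ha

490.0


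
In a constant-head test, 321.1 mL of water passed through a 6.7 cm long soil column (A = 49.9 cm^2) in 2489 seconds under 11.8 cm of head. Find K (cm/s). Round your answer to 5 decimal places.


Step 1: K = Q * L / (A * t * h)
Step 2: Numerator = 321.1 * 6.7 = 2151.37
Step 3: Denominator = 49.9 * 2489 * 11.8 = 1465572.98
Step 4: K = 2151.37 / 1465572.98 = 0.00147 cm/s

0.00147


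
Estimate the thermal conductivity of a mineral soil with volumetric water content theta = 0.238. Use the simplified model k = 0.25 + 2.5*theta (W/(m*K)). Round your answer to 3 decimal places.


Step 1: k = 0.25 + 2.5 * theta
Step 2: k = 0.25 + 2.5 * 0.238
Step 3: k = 0.25 + 0.595
Step 4: k = 0.845 W/(m*K)

0.845


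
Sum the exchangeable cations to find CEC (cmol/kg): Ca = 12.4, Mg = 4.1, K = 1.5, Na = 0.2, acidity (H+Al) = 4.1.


Step 1: CEC = Ca + Mg + K + Na + (H+Al)
Step 2: CEC = 12.4 + 4.1 + 1.5 + 0.2 + 4.1
Step 3: CEC = 22.3 cmol/kg

22.3


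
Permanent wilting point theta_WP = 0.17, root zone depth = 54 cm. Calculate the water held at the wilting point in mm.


Step 1: Water (mm) = theta_WP * depth * 10
Step 2: Water = 0.17 * 54 * 10
Step 3: Water = 91.8 mm

91.8


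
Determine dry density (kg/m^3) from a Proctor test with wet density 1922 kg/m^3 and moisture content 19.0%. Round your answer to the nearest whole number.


Step 1: Dry density = wet density / (1 + w/100)
Step 2: Dry density = 1922 / (1 + 19.0/100)
Step 3: Dry density = 1922 / 1.19
Step 4: Dry density = 1615 kg/m^3

1615


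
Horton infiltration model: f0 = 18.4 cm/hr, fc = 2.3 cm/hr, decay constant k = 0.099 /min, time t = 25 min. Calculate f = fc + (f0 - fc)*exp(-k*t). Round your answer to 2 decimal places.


Step 1: f = fc + (f0 - fc) * exp(-k * t)
Step 2: exp(-0.099 * 25) = 0.084163
Step 3: f = 2.3 + (18.4 - 2.3) * 0.084163
Step 4: f = 2.3 + 16.1 * 0.084163
Step 5: f = 3.66 cm/hr

3.66


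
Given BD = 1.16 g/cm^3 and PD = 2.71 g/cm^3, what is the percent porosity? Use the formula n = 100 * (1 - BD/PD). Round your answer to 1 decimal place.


Step 1: Formula: n = 100 * (1 - BD / PD)
Step 2: n = 100 * (1 - 1.16 / 2.71)
Step 3: n = 100 * (1 - 0.42804)
Step 4: n = 57.2%

57.2


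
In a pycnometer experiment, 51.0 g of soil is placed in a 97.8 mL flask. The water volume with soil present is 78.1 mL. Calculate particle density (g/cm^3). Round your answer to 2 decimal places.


Step 1: Volume of solids = flask volume - water volume with soil
Step 2: V_solids = 97.8 - 78.1 = 19.7 mL
Step 3: Particle density = mass / V_solids = 51.0 / 19.7 = 2.59 g/cm^3

2.59


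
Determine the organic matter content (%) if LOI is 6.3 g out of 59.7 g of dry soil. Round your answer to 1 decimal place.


Step 1: OM% = 100 * LOI / sample mass
Step 2: OM = 100 * 6.3 / 59.7
Step 3: OM = 10.6%

10.6


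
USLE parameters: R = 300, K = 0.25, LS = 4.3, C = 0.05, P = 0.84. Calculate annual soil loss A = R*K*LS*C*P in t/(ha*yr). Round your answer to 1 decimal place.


Step 1: A = R * K * LS * C * P
Step 2: R * K = 300 * 0.25 = 75.0
Step 3: (R*K) * LS = 75.0 * 4.3 = 322.5
Step 4: * C * P = 322.5 * 0.05 * 0.84 = 13.5
Step 5: A = 13.5 t/(ha*yr)

13.5


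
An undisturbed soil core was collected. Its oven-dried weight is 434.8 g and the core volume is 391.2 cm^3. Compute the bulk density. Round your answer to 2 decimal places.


Step 1: Identify the formula: BD = dry mass / volume
Step 2: Substitute values: BD = 434.8 / 391.2
Step 3: BD = 1.11 g/cm^3

1.11


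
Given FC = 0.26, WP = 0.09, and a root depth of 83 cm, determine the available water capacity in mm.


Step 1: Available water = (FC - WP) * depth * 10
Step 2: AW = (0.26 - 0.09) * 83 * 10
Step 3: AW = 0.17 * 83 * 10
Step 4: AW = 141.1 mm

141.1


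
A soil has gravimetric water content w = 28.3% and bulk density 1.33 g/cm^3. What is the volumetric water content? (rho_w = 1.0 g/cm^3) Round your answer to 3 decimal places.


Step 1: theta = (w / 100) * BD / rho_w
Step 2: theta = (28.3 / 100) * 1.33 / 1.0
Step 3: theta = 0.283 * 1.33
Step 4: theta = 0.376

0.376


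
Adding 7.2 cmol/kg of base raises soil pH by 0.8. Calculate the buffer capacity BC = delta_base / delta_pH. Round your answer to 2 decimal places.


Step 1: BC = change in base / change in pH
Step 2: BC = 7.2 / 0.8
Step 3: BC = 9.0 cmol/(kg*pH unit)

9.0


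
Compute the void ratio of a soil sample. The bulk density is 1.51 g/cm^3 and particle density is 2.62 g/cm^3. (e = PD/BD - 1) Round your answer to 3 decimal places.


Step 1: e = PD / BD - 1
Step 2: e = 2.62 / 1.51 - 1
Step 3: e = 1.7351 - 1
Step 4: e = 0.735

0.735


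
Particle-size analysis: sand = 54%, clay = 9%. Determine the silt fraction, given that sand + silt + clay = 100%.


Step 1: sand + silt + clay = 100%
Step 2: silt = 100 - sand - clay
Step 3: silt = 100 - 54 - 9
Step 4: silt = 37%

37


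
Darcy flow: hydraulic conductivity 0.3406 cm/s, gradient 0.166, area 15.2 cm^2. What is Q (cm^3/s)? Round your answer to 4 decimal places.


Step 1: Apply Darcy's law: Q = K * i * A
Step 2: Q = 0.3406 * 0.166 * 15.2
Step 3: Q = 0.8594 cm^3/s

0.8594


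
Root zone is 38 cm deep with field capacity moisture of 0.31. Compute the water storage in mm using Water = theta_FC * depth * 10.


Step 1: Water (mm) = theta_FC * depth (cm) * 10
Step 2: Water = 0.31 * 38 * 10
Step 3: Water = 117.8 mm

117.8


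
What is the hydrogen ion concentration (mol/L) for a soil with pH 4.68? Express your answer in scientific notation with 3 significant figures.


Step 1: [H+] = 10^(-pH)
Step 2: [H+] = 10^(-4.68)
Step 3: [H+] = 2.09e-05 mol/L

2.09e-05


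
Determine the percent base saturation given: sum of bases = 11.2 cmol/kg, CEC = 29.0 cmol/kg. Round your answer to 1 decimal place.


Step 1: BS = 100 * (sum of bases) / CEC
Step 2: BS = 100 * 11.2 / 29.0
Step 3: BS = 38.6%

38.6


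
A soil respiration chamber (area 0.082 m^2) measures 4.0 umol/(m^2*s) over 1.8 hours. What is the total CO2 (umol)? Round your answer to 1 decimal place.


Step 1: Convert time to seconds: 1.8 hr * 3600 = 6480.0 s
Step 2: Total = flux * area * time_s
Step 3: Total = 4.0 * 0.082 * 6480.0
Step 4: Total = 2125.4 umol

2125.4


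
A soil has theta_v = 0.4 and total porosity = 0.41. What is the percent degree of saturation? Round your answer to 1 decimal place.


Step 1: S = 100 * theta_v / n
Step 2: S = 100 * 0.4 / 0.41
Step 3: S = 97.6%

97.6


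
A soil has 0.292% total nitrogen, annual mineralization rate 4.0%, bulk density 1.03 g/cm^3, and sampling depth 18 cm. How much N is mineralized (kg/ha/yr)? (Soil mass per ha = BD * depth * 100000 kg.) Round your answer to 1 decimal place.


Step 1: Soil mass per ha = BD * depth * 100000 = 1.03 * 18 * 100000 = 1854000 kg
Step 2: Total N pool = soil mass * N%/100 = 1854000 * 0.292/100 = 5413.68 kg/ha
Step 3: N mineralized = N pool * rate%/100 = 5413.68 * 4.0/100 = 216.5 kg/ha/yr

216.5


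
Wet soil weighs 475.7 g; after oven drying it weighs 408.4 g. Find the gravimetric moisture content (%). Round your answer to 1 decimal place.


Step 1: Water mass = wet - dry = 475.7 - 408.4 = 67.3 g
Step 2: w = 100 * water mass / dry mass
Step 3: w = 100 * 67.3 / 408.4 = 16.5%

16.5


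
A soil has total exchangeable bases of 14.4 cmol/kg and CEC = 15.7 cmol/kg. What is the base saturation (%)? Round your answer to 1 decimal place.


Step 1: BS = 100 * (sum of bases) / CEC
Step 2: BS = 100 * 14.4 / 15.7
Step 3: BS = 91.7%

91.7


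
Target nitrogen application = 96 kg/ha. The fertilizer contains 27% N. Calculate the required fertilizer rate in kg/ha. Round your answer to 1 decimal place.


Step 1: Fertilizer rate = target N / (N content / 100)
Step 2: Rate = 96 / (27 / 100)
Step 3: Rate = 96 / 0.27
Step 4: Rate = 355.6 kg/ha

355.6


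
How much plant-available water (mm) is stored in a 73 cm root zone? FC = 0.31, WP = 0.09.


Step 1: Available water = (FC - WP) * depth * 10
Step 2: AW = (0.31 - 0.09) * 73 * 10
Step 3: AW = 0.22 * 73 * 10
Step 4: AW = 160.6 mm

160.6


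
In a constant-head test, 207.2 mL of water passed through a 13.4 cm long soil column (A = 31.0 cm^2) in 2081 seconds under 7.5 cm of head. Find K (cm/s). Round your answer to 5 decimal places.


Step 1: K = Q * L / (A * t * h)
Step 2: Numerator = 207.2 * 13.4 = 2776.48
Step 3: Denominator = 31.0 * 2081 * 7.5 = 483832.5
Step 4: K = 2776.48 / 483832.5 = 0.00574 cm/s

0.00574


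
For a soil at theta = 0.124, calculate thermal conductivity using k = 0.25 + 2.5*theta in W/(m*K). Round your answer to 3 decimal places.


Step 1: k = 0.25 + 2.5 * theta
Step 2: k = 0.25 + 2.5 * 0.124
Step 3: k = 0.25 + 0.31
Step 4: k = 0.56 W/(m*K)

0.56


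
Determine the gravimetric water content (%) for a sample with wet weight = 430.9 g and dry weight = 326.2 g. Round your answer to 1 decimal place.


Step 1: Water mass = wet - dry = 430.9 - 326.2 = 104.7 g
Step 2: w = 100 * water mass / dry mass
Step 3: w = 100 * 104.7 / 326.2 = 32.1%

32.1


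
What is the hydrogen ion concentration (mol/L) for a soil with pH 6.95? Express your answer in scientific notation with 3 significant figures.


Step 1: [H+] = 10^(-pH)
Step 2: [H+] = 10^(-6.95)
Step 3: [H+] = 1.12e-07 mol/L

1.12e-07


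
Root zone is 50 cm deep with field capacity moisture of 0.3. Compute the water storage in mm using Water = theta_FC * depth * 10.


Step 1: Water (mm) = theta_FC * depth (cm) * 10
Step 2: Water = 0.3 * 50 * 10
Step 3: Water = 150.0 mm

150.0


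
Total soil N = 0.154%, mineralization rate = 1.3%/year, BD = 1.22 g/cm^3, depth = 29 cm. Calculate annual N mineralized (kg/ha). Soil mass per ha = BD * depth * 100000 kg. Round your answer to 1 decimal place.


Step 1: Soil mass per ha = BD * depth * 100000 = 1.22 * 29 * 100000 = 3538000 kg
Step 2: Total N pool = soil mass * N%/100 = 3538000 * 0.154/100 = 5448.52 kg/ha
Step 3: N mineralized = N pool * rate%/100 = 5448.52 * 1.3/100 = 70.8 kg/ha/yr

70.8


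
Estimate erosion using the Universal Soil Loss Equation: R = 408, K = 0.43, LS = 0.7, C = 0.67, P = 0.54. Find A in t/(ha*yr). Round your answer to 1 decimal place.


Step 1: A = R * K * LS * C * P
Step 2: R * K = 408 * 0.43 = 175.44
Step 3: (R*K) * LS = 175.44 * 0.7 = 122.808
Step 4: * C * P = 122.808 * 0.67 * 0.54 = 44.4
Step 5: A = 44.4 t/(ha*yr)

44.4


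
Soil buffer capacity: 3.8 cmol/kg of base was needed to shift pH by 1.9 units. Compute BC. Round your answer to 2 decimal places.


Step 1: BC = change in base / change in pH
Step 2: BC = 3.8 / 1.9
Step 3: BC = 2.0 cmol/(kg*pH unit)

2.0


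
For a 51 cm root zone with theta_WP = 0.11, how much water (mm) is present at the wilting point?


Step 1: Water (mm) = theta_WP * depth * 10
Step 2: Water = 0.11 * 51 * 10
Step 3: Water = 56.1 mm

56.1


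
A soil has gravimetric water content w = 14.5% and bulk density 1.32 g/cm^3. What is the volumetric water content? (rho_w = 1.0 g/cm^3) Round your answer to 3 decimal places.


Step 1: theta = (w / 100) * BD / rho_w
Step 2: theta = (14.5 / 100) * 1.32 / 1.0
Step 3: theta = 0.145 * 1.32
Step 4: theta = 0.191

0.191


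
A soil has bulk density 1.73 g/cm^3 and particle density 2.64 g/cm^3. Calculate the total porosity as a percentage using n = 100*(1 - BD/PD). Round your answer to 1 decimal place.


Step 1: Formula: n = 100 * (1 - BD / PD)
Step 2: n = 100 * (1 - 1.73 / 2.64)
Step 3: n = 100 * (1 - 0.6553)
Step 4: n = 34.5%

34.5


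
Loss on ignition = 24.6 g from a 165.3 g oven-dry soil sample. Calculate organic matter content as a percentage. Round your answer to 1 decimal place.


Step 1: OM% = 100 * LOI / sample mass
Step 2: OM = 100 * 24.6 / 165.3
Step 3: OM = 14.9%

14.9


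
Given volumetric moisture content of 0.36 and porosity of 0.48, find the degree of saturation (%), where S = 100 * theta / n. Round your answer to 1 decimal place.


Step 1: S = 100 * theta_v / n
Step 2: S = 100 * 0.36 / 0.48
Step 3: S = 75.0%

75.0


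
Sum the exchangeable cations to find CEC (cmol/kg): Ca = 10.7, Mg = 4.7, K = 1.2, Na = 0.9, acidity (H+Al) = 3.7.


Step 1: CEC = Ca + Mg + K + Na + (H+Al)
Step 2: CEC = 10.7 + 4.7 + 1.2 + 0.9 + 3.7
Step 3: CEC = 21.2 cmol/kg

21.2


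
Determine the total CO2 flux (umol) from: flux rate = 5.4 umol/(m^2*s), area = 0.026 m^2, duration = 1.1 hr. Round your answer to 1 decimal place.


Step 1: Convert time to seconds: 1.1 hr * 3600 = 3960.0 s
Step 2: Total = flux * area * time_s
Step 3: Total = 5.4 * 0.026 * 3960.0
Step 4: Total = 556.0 umol

556.0


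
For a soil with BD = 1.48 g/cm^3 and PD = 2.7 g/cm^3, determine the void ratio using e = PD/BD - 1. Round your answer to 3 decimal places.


Step 1: e = PD / BD - 1
Step 2: e = 2.7 / 1.48 - 1
Step 3: e = 1.82432 - 1
Step 4: e = 0.824

0.824


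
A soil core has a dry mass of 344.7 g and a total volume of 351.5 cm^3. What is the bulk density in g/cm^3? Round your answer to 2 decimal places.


Step 1: Identify the formula: BD = dry mass / volume
Step 2: Substitute values: BD = 344.7 / 351.5
Step 3: BD = 0.98 g/cm^3

0.98


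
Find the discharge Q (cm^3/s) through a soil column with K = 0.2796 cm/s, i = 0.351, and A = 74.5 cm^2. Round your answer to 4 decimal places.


Step 1: Apply Darcy's law: Q = K * i * A
Step 2: Q = 0.2796 * 0.351 * 74.5
Step 3: Q = 7.3114 cm^3/s

7.3114


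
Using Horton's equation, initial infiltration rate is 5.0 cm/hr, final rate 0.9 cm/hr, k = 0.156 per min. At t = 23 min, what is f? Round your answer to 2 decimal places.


Step 1: f = fc + (f0 - fc) * exp(-k * t)
Step 2: exp(-0.156 * 23) = 0.027654
Step 3: f = 0.9 + (5.0 - 0.9) * 0.027654
Step 4: f = 0.9 + 4.1 * 0.027654
Step 5: f = 1.01 cm/hr

1.01


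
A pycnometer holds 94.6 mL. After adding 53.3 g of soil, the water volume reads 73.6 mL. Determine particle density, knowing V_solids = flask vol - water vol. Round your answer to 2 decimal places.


Step 1: Volume of solids = flask volume - water volume with soil
Step 2: V_solids = 94.6 - 73.6 = 21.0 mL
Step 3: Particle density = mass / V_solids = 53.3 / 21.0 = 2.54 g/cm^3

2.54


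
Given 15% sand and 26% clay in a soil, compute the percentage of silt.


Step 1: sand + silt + clay = 100%
Step 2: silt = 100 - sand - clay
Step 3: silt = 100 - 15 - 26
Step 4: silt = 59%

59


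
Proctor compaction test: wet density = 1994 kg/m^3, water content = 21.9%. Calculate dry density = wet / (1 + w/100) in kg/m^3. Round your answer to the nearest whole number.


Step 1: Dry density = wet density / (1 + w/100)
Step 2: Dry density = 1994 / (1 + 21.9/100)
Step 3: Dry density = 1994 / 1.219
Step 4: Dry density = 1636 kg/m^3

1636


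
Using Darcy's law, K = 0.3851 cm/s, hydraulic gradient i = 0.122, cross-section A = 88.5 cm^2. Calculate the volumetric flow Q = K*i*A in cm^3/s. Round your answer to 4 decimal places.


Step 1: Apply Darcy's law: Q = K * i * A
Step 2: Q = 0.3851 * 0.122 * 88.5
Step 3: Q = 4.1579 cm^3/s

4.1579


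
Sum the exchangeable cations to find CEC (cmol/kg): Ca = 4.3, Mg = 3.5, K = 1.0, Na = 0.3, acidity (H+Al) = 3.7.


Step 1: CEC = Ca + Mg + K + Na + (H+Al)
Step 2: CEC = 4.3 + 3.5 + 1.0 + 0.3 + 3.7
Step 3: CEC = 12.8 cmol/kg

12.8


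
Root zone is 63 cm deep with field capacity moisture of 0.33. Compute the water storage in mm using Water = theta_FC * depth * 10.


Step 1: Water (mm) = theta_FC * depth (cm) * 10
Step 2: Water = 0.33 * 63 * 10
Step 3: Water = 207.9 mm

207.9


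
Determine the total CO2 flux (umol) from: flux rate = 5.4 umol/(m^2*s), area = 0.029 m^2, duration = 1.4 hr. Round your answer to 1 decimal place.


Step 1: Convert time to seconds: 1.4 hr * 3600 = 5040.0 s
Step 2: Total = flux * area * time_s
Step 3: Total = 5.4 * 0.029 * 5040.0
Step 4: Total = 789.3 umol

789.3


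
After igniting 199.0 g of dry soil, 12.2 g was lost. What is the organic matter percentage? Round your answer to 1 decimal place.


Step 1: OM% = 100 * LOI / sample mass
Step 2: OM = 100 * 12.2 / 199.0
Step 3: OM = 6.1%

6.1


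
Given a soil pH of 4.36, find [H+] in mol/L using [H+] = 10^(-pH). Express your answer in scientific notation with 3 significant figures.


Step 1: [H+] = 10^(-pH)
Step 2: [H+] = 10^(-4.36)
Step 3: [H+] = 4.37e-05 mol/L

4.37e-05


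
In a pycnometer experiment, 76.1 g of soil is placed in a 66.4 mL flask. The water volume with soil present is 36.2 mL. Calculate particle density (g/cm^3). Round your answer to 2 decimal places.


Step 1: Volume of solids = flask volume - water volume with soil
Step 2: V_solids = 66.4 - 36.2 = 30.2 mL
Step 3: Particle density = mass / V_solids = 76.1 / 30.2 = 2.52 g/cm^3

2.52


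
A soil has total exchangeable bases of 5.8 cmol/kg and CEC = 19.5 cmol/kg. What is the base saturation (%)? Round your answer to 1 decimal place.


Step 1: BS = 100 * (sum of bases) / CEC
Step 2: BS = 100 * 5.8 / 19.5
Step 3: BS = 29.7%

29.7


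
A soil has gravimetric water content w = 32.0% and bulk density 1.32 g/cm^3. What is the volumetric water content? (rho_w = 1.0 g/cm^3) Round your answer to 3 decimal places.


Step 1: theta = (w / 100) * BD / rho_w
Step 2: theta = (32.0 / 100) * 1.32 / 1.0
Step 3: theta = 0.32 * 1.32
Step 4: theta = 0.422

0.422


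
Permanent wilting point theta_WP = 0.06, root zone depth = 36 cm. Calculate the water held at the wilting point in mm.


Step 1: Water (mm) = theta_WP * depth * 10
Step 2: Water = 0.06 * 36 * 10
Step 3: Water = 21.6 mm

21.6


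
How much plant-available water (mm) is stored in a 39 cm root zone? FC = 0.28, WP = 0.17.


Step 1: Available water = (FC - WP) * depth * 10
Step 2: AW = (0.28 - 0.17) * 39 * 10
Step 3: AW = 0.11 * 39 * 10
Step 4: AW = 42.9 mm

42.9


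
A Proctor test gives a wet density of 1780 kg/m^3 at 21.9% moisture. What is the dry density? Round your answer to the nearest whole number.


Step 1: Dry density = wet density / (1 + w/100)
Step 2: Dry density = 1780 / (1 + 21.9/100)
Step 3: Dry density = 1780 / 1.219
Step 4: Dry density = 1460 kg/m^3

1460


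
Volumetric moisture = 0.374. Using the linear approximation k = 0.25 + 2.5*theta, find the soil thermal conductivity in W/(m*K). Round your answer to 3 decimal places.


Step 1: k = 0.25 + 2.5 * theta
Step 2: k = 0.25 + 2.5 * 0.374
Step 3: k = 0.25 + 0.935
Step 4: k = 1.185 W/(m*K)

1.185


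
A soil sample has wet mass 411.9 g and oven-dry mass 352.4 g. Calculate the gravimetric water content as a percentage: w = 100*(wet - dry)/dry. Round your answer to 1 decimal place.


Step 1: Water mass = wet - dry = 411.9 - 352.4 = 59.5 g
Step 2: w = 100 * water mass / dry mass
Step 3: w = 100 * 59.5 / 352.4 = 16.9%

16.9


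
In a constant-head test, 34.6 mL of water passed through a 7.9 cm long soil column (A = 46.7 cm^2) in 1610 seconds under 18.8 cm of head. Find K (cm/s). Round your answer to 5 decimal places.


Step 1: K = Q * L / (A * t * h)
Step 2: Numerator = 34.6 * 7.9 = 273.34
Step 3: Denominator = 46.7 * 1610 * 18.8 = 1413515.6
Step 4: K = 273.34 / 1413515.6 = 0.00019 cm/s

0.00019


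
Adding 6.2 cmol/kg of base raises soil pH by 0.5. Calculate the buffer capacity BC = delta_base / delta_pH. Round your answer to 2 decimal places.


Step 1: BC = change in base / change in pH
Step 2: BC = 6.2 / 0.5
Step 3: BC = 12.4 cmol/(kg*pH unit)

12.4


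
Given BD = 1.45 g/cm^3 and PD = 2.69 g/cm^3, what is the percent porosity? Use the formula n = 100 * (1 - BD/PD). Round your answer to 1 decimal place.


Step 1: Formula: n = 100 * (1 - BD / PD)
Step 2: n = 100 * (1 - 1.45 / 2.69)
Step 3: n = 100 * (1 - 0.53903)
Step 4: n = 46.1%

46.1


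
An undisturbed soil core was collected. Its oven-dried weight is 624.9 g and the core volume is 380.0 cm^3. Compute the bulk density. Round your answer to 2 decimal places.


Step 1: Identify the formula: BD = dry mass / volume
Step 2: Substitute values: BD = 624.9 / 380.0
Step 3: BD = 1.64 g/cm^3

1.64


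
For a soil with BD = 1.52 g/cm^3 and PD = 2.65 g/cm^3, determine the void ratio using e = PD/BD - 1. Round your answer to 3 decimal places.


Step 1: e = PD / BD - 1
Step 2: e = 2.65 / 1.52 - 1
Step 3: e = 1.74342 - 1
Step 4: e = 0.743

0.743


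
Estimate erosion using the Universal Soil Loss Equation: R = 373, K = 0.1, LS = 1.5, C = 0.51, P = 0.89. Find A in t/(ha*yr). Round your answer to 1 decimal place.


Step 1: A = R * K * LS * C * P
Step 2: R * K = 373 * 0.1 = 37.3
Step 3: (R*K) * LS = 37.3 * 1.5 = 55.95
Step 4: * C * P = 55.95 * 0.51 * 0.89 = 25.4
Step 5: A = 25.4 t/(ha*yr)

25.4


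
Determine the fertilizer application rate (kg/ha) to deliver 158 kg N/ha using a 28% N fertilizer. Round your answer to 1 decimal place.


Step 1: Fertilizer rate = target N / (N content / 100)
Step 2: Rate = 158 / (28 / 100)
Step 3: Rate = 158 / 0.28
Step 4: Rate = 564.3 kg/ha

564.3


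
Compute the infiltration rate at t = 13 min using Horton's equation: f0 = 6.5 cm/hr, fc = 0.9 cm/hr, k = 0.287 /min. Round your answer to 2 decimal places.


Step 1: f = fc + (f0 - fc) * exp(-k * t)
Step 2: exp(-0.287 * 13) = 0.023969
Step 3: f = 0.9 + (6.5 - 0.9) * 0.023969
Step 4: f = 0.9 + 5.6 * 0.023969
Step 5: f = 1.03 cm/hr

1.03


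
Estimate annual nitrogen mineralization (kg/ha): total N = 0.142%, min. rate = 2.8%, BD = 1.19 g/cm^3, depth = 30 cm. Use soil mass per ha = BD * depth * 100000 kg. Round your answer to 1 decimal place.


Step 1: Soil mass per ha = BD * depth * 100000 = 1.19 * 30 * 100000 = 3570000 kg
Step 2: Total N pool = soil mass * N%/100 = 3570000 * 0.142/100 = 5069.4 kg/ha
Step 3: N mineralized = N pool * rate%/100 = 5069.4 * 2.8/100 = 141.9 kg/ha/yr

141.9


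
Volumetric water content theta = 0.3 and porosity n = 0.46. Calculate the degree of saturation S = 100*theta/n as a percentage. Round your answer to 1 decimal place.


Step 1: S = 100 * theta_v / n
Step 2: S = 100 * 0.3 / 0.46
Step 3: S = 65.2%

65.2


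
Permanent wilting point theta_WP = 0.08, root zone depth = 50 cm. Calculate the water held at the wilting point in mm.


Step 1: Water (mm) = theta_WP * depth * 10
Step 2: Water = 0.08 * 50 * 10
Step 3: Water = 40.0 mm

40.0


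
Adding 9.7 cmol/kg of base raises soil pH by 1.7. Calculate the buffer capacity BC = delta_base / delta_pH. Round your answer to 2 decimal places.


Step 1: BC = change in base / change in pH
Step 2: BC = 9.7 / 1.7
Step 3: BC = 5.71 cmol/(kg*pH unit)

5.71


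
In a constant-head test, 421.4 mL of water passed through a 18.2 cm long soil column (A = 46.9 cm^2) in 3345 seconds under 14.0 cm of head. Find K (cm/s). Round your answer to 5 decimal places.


Step 1: K = Q * L / (A * t * h)
Step 2: Numerator = 421.4 * 18.2 = 7669.48
Step 3: Denominator = 46.9 * 3345 * 14.0 = 2196327.0
Step 4: K = 7669.48 / 2196327.0 = 0.00349 cm/s

0.00349


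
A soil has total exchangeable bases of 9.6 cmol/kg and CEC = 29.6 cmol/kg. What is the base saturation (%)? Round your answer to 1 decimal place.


Step 1: BS = 100 * (sum of bases) / CEC
Step 2: BS = 100 * 9.6 / 29.6
Step 3: BS = 32.4%

32.4


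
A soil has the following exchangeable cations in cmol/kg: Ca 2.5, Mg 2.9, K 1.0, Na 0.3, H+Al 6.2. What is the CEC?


Step 1: CEC = Ca + Mg + K + Na + (H+Al)
Step 2: CEC = 2.5 + 2.9 + 1.0 + 0.3 + 6.2
Step 3: CEC = 12.9 cmol/kg

12.9


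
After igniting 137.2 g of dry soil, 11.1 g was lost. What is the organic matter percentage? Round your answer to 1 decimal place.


Step 1: OM% = 100 * LOI / sample mass
Step 2: OM = 100 * 11.1 / 137.2
Step 3: OM = 8.1%

8.1


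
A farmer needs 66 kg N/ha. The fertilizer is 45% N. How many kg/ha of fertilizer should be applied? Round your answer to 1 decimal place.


Step 1: Fertilizer rate = target N / (N content / 100)
Step 2: Rate = 66 / (45 / 100)
Step 3: Rate = 66 / 0.45
Step 4: Rate = 146.7 kg/ha

146.7


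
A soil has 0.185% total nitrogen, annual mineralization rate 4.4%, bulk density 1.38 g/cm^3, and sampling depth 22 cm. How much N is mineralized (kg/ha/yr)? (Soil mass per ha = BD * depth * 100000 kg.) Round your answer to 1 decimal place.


Step 1: Soil mass per ha = BD * depth * 100000 = 1.38 * 22 * 100000 = 3036000 kg
Step 2: Total N pool = soil mass * N%/100 = 3036000 * 0.185/100 = 5616.6 kg/ha
Step 3: N mineralized = N pool * rate%/100 = 5616.6 * 4.4/100 = 247.1 kg/ha/yr

247.1


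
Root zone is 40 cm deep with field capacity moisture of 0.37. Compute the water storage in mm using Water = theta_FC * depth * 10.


Step 1: Water (mm) = theta_FC * depth (cm) * 10
Step 2: Water = 0.37 * 40 * 10
Step 3: Water = 148.0 mm

148.0


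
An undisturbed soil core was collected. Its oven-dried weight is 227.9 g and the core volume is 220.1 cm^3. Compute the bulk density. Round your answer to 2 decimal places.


Step 1: Identify the formula: BD = dry mass / volume
Step 2: Substitute values: BD = 227.9 / 220.1
Step 3: BD = 1.04 g/cm^3

1.04


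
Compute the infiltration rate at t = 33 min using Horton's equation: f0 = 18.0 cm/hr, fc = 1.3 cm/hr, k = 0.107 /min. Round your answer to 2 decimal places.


Step 1: f = fc + (f0 - fc) * exp(-k * t)
Step 2: exp(-0.107 * 33) = 0.029276
Step 3: f = 1.3 + (18.0 - 1.3) * 0.029276
Step 4: f = 1.3 + 16.7 * 0.029276
Step 5: f = 1.79 cm/hr

1.79


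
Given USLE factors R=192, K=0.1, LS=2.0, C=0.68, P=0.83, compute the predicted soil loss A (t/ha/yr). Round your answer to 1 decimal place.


Step 1: A = R * K * LS * C * P
Step 2: R * K = 192 * 0.1 = 19.2
Step 3: (R*K) * LS = 19.2 * 2.0 = 38.4
Step 4: * C * P = 38.4 * 0.68 * 0.83 = 21.7
Step 5: A = 21.7 t/(ha*yr)

21.7
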